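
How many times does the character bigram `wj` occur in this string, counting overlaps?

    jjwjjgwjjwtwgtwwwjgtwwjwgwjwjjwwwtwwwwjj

7

Sliding a length-2 window over the 40 characters (39 positions):
  position 3–4: wj
  position 7–8: wj
  position 17–18: wj
  position 22–23: wj
  position 26–27: wj
  position 28–29: wj
  position 38–39: wj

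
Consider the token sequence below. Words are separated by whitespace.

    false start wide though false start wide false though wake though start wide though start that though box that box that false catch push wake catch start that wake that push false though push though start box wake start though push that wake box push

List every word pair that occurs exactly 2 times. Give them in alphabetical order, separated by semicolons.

Bigram counts meeting the condition (exactly 2 times):
  box that: 2
  false start: 2
  false though: 2
  start that: 2
  that wake: 2
  though push: 2
  wide though: 2

box that; false start; false though; start that; that wake; though push; wide though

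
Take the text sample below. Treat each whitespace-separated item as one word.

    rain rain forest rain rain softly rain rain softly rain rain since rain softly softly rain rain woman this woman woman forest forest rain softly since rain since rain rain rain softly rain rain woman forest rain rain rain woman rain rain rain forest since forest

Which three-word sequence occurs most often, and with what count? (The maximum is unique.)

Trigram frequencies (highest first):
  softly rain rain: 4
  rain rain softly: 3
  rain softly rain: 3
  rain rain woman: 3
  rain rain rain: 3
  rain rain forest: 2
  … (24 more, each ≤ 2)

"softly rain rain", 4 times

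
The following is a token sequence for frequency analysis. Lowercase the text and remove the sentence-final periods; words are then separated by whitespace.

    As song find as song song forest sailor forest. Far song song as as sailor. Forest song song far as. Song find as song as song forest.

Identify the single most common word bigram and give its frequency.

Bigram frequencies (highest first):
  as song: 5
  song song: 3
  song find: 2
  find as: 2
  song forest: 2
  sailor forest: 2
  … (9 more, each ≤ 2)

"as song", 5 times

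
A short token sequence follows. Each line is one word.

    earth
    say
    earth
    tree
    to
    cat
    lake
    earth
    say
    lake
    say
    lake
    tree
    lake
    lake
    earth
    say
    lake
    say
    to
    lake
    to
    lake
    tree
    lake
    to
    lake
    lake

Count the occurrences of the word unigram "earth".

Scanning the 28 tokens for "earth":
  position 1: earth
  position 3: earth
  position 8: earth
  position 16: earth

4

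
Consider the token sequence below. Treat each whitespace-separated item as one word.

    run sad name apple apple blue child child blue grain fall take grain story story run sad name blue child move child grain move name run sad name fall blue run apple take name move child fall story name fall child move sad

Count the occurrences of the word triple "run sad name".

3

Scanning the 41 overlapping trigram windows for "run sad name":
  position 1–3: run sad name
  position 16–18: run sad name
  position 26–28: run sad name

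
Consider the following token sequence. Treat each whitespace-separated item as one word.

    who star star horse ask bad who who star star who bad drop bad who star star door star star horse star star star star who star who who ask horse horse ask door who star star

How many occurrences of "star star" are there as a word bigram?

8

Scanning the 36 overlapping bigram windows for "star star":
  position 2–3: star star
  position 9–10: star star
  position 16–17: star star
  position 19–20: star star
  position 22–23: star star
  position 23–24: star star
  position 24–25: star star
  position 36–37: star star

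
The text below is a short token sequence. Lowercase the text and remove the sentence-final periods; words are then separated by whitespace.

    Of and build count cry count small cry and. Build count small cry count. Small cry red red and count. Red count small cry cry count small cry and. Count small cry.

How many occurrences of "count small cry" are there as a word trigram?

Scanning the 30 overlapping trigram windows for "count small cry":
  position 6–8: count small cry
  position 11–13: count small cry
  position 14–16: count small cry
  position 22–24: count small cry
  position 26–28: count small cry
  position 30–32: count small cry

6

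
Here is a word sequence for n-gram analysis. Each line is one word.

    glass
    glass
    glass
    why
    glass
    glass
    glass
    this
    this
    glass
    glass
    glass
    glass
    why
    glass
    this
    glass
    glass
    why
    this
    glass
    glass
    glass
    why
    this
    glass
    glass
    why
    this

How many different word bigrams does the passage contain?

29 tokens → 28 bigram windows in total.
Repeated bigrams (each contributes count−1 duplicates):
  glass glass: 11
  glass why: 5
  this glass: 4
  why this: 3
  glass this: 2
  why glass: 2
21 duplicate windows → 28 − 21 = 7 distinct.

7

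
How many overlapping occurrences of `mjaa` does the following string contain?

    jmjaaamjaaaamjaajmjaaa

4

Sliding a length-4 window over the 22 characters (19 positions):
  position 2–5: mjaa
  position 7–10: mjaa
  position 13–16: mjaa
  position 18–21: mjaa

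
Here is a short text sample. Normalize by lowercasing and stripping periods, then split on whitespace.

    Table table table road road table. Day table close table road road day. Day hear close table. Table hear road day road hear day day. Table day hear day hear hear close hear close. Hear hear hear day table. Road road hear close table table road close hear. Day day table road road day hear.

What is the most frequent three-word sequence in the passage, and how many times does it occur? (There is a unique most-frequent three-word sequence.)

"table road road", 4 times

Trigram frequencies (highest first):
  table road road: 4
  table table road: 2
  road road day: 2
  hear close table: 2
  close table table: 2
  hear day day: 2
  … (36 more, each ≤ 2)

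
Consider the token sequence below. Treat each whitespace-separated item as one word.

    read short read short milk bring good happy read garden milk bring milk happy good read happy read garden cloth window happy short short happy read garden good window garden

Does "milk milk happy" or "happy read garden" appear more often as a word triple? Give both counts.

"happy read garden" (3 vs 0)

"milk milk happy": 0 occurrences
"happy read garden": 3 occurrences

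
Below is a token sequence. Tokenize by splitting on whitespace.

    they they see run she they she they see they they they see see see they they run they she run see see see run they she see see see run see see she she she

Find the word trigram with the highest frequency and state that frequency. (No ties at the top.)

Trigram frequencies (highest first):
  see see see: 3
  they they see: 2
  see they they: 2
  run they she: 2
  run see see: 2
  see see run: 2
  … (21 more, each ≤ 1)

"see see see", 3 times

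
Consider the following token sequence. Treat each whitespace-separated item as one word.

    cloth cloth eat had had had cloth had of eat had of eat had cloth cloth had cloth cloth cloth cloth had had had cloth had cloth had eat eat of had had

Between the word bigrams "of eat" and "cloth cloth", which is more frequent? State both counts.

"of eat": 2 occurrences
"cloth cloth": 5 occurrences

"cloth cloth" (5 vs 2)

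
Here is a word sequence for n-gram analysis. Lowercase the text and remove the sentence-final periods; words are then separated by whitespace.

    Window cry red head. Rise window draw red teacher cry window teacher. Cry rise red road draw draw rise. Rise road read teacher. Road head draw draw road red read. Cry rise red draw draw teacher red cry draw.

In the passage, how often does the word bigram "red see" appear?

0

Scanning the 38 overlapping bigram windows for "red see":
  (none found)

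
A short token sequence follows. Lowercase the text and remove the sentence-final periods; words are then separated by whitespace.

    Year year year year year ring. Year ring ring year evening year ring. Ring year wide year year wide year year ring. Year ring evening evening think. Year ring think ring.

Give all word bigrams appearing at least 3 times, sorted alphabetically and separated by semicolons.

ring year; year ring; year year

Bigram counts meeting the condition (at least 3 times):
  ring year: 4
  year ring: 6
  year year: 6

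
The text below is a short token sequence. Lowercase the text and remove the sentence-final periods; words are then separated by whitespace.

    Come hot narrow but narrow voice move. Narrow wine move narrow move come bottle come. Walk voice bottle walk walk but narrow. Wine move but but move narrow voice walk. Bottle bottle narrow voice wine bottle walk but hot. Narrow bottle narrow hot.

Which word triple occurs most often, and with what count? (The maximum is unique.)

Trigram frequencies (highest first):
  narrow wine move: 2
  come hot narrow: 1
  hot narrow but: 1
  narrow but narrow: 1
  but narrow voice: 1
  narrow voice move: 1
  … (34 more, each ≤ 1)

"narrow wine move", 2 times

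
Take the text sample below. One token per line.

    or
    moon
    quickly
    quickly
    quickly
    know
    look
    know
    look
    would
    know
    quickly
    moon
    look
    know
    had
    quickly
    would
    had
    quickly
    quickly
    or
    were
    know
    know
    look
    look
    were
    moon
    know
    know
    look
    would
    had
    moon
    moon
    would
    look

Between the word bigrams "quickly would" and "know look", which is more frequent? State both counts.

"quickly would": 1 occurrence
"know look": 4 occurrences

"know look" (4 vs 1)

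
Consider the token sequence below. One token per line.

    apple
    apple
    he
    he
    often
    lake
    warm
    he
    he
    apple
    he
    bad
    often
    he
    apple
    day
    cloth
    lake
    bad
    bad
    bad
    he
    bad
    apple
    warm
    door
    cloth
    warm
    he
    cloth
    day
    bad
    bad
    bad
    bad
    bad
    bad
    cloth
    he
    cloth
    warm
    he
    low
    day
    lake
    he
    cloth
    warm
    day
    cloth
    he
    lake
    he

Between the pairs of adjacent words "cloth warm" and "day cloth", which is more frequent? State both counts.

"cloth warm": 3 occurrences
"day cloth": 2 occurrences

"cloth warm" (3 vs 2)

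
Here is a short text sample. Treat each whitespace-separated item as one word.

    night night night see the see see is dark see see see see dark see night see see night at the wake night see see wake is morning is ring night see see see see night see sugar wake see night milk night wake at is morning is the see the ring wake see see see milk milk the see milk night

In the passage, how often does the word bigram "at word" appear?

0

Scanning the 61 overlapping bigram windows for "at word":
  (none found)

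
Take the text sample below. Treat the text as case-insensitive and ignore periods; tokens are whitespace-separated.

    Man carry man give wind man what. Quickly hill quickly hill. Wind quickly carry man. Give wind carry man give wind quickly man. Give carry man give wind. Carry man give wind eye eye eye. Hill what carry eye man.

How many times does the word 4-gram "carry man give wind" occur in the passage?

Scanning the 37 overlapping 4-gram windows for "carry man give wind":
  position 2–5: carry man give wind
  position 14–17: carry man give wind
  position 18–21: carry man give wind
  position 25–28: carry man give wind
  position 29–32: carry man give wind

5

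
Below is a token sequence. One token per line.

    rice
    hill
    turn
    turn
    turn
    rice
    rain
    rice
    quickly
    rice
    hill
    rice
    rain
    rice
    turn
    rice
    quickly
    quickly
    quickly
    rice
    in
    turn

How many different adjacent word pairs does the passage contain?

22 tokens → 21 bigram windows in total.
Repeated bigrams (each contributes count−1 duplicates):
  quickly quickly: 2
  quickly rice: 2
  rain rice: 2
  rice hill: 2
  rice quickly: 2
  rice rain: 2
  turn rice: 2
  turn turn: 2
8 duplicate windows → 21 − 8 = 13 distinct.

13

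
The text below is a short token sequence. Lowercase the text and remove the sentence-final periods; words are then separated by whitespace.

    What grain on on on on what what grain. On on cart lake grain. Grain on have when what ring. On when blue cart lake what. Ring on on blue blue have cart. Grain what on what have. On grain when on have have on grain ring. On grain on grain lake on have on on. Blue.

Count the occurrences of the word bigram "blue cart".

Scanning the 56 overlapping bigram windows for "blue cart":
  position 23–24: blue cart

1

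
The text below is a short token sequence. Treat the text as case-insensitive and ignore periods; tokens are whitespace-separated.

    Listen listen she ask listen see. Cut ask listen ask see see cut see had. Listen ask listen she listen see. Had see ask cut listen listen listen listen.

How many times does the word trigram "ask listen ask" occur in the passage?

1

Scanning the 27 overlapping trigram windows for "ask listen ask":
  position 8–10: ask listen ask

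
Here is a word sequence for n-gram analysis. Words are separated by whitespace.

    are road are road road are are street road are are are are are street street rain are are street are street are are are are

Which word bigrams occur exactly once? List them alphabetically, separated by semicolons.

rain are; road road; street rain; street road; street street

Bigram counts meeting the condition (exactly once):
  rain are: 1
  road road: 1
  street rain: 1
  street road: 1
  street street: 1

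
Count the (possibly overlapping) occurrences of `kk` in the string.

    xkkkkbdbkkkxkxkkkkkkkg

Sliding a length-2 window over the 22 characters (21 positions):
  position 2–3: kk
  position 3–4: kk
  position 4–5: kk
  position 9–10: kk
  position 10–11: kk
  position 15–16: kk
  position 16–17: kk
  position 17–18: kk
  position 18–19: kk
  position 19–20: kk
  … (1 more)

11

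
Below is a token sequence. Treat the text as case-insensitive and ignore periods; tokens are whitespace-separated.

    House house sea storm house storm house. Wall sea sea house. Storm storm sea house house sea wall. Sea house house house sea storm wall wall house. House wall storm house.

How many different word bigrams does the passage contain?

16

31 tokens → 30 bigram windows in total.
Repeated bigrams (each contributes count−1 duplicates):
  house house: 5
  house sea: 3
  sea house: 3
  storm house: 3
  house storm: 2
  house wall: 2
  sea storm: 2
  wall sea: 2
14 duplicate windows → 30 − 14 = 16 distinct.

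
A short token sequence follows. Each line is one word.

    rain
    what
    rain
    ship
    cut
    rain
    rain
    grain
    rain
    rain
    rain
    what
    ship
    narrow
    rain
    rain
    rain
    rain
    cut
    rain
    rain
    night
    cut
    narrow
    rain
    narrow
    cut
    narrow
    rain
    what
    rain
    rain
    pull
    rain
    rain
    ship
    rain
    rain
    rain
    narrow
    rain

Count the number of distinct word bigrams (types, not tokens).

20

41 tokens → 40 bigram windows in total.
Repeated bigrams (each contributes count−1 duplicates):
  rain rain: 11
  narrow rain: 4
  rain what: 3
  cut narrow: 2
  cut rain: 2
  rain narrow: 2
  rain ship: 2
  what rain: 2
20 duplicate windows → 40 − 20 = 20 distinct.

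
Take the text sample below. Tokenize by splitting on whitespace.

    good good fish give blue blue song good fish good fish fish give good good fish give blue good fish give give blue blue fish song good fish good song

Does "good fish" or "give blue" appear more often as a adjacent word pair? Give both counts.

"good fish" (6 vs 3)

"good fish": 6 occurrences
"give blue": 3 occurrences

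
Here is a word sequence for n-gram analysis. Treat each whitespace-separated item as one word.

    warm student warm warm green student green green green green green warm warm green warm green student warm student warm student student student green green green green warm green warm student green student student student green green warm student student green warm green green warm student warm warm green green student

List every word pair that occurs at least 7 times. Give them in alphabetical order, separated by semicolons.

green green; green warm

Bigram counts meeting the condition (at least 7 times):
  green green: 10
  green warm: 7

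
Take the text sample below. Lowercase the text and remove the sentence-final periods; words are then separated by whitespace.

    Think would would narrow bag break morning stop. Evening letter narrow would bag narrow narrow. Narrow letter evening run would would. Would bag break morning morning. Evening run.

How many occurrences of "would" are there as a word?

6

Scanning the 28 tokens for "would":
  position 2: would
  position 3: would
  position 12: would
  position 20: would
  position 21: would
  position 22: would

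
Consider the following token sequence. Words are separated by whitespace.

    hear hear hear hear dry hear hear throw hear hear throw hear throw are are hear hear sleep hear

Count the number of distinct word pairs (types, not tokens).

19 tokens → 18 bigram windows in total.
Repeated bigrams (each contributes count−1 duplicates):
  hear hear: 6
  hear throw: 3
  throw hear: 2
8 duplicate windows → 18 − 8 = 10 distinct.

10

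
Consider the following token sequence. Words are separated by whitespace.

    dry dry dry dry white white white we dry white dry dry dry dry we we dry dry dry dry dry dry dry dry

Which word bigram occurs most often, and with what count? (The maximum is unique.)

"dry dry", 13 times

Bigram frequencies (highest first):
  dry dry: 13
  dry white: 2
  white white: 2
  we dry: 2
  white we: 1
  white dry: 1
  … (2 more, each ≤ 1)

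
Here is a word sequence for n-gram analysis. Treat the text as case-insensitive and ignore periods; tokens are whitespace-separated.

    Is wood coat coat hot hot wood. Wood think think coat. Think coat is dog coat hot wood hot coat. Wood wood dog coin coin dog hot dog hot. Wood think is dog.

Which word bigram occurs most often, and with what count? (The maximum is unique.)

Bigram frequencies (highest first):
  hot wood: 3
  coat hot: 2
  wood wood: 2
  wood think: 2
  think coat: 2
  is dog: 2
  … (18 more, each ≤ 2)

"hot wood", 3 times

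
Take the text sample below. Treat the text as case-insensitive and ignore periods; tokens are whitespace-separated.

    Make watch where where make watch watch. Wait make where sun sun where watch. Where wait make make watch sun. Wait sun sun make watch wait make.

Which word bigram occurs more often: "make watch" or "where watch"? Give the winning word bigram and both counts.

"make watch" (4 vs 1)

"make watch": 4 occurrences
"where watch": 1 occurrence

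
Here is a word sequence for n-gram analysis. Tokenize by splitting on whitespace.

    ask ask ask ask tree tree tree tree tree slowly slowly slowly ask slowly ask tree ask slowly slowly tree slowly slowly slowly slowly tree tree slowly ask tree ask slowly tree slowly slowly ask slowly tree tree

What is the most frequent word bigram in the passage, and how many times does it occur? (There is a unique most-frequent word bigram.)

Bigram frequencies (highest first):
  slowly slowly: 7
  tree tree: 6
  tree slowly: 4
  slowly ask: 4
  ask slowly: 4
  slowly tree: 4
  … (3 more, each ≤ 3)

"slowly slowly", 7 times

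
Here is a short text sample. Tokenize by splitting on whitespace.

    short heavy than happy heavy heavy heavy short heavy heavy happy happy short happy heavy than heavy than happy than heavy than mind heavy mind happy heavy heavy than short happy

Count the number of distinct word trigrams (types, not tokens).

26

31 tokens → 29 trigram windows in total.
Repeated trigrams (each contributes count−1 duplicates):
  happy heavy heavy: 2
  heavy than happy: 2
  than heavy than: 2
3 duplicate windows → 29 − 3 = 26 distinct.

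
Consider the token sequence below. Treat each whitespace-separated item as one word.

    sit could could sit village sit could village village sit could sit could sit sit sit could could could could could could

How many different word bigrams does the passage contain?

8

22 tokens → 21 bigram windows in total.
Repeated bigrams (each contributes count−1 duplicates):
  could could: 6
  sit could: 5
  could sit: 3
  sit sit: 2
  village sit: 2
13 duplicate windows → 21 − 13 = 8 distinct.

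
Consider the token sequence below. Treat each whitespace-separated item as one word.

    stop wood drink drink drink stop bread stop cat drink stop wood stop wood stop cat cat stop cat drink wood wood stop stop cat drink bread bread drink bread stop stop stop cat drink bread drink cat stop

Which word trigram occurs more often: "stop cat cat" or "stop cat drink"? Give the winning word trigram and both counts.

"stop cat drink" (4 vs 1)

"stop cat cat": 1 occurrence
"stop cat drink": 4 occurrences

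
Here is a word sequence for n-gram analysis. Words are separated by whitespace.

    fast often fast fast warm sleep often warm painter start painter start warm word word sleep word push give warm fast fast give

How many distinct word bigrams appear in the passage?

23 tokens → 22 bigram windows in total.
Repeated bigrams (each contributes count−1 duplicates):
  fast fast: 2
  painter start: 2
2 duplicate windows → 22 − 2 = 20 distinct.

20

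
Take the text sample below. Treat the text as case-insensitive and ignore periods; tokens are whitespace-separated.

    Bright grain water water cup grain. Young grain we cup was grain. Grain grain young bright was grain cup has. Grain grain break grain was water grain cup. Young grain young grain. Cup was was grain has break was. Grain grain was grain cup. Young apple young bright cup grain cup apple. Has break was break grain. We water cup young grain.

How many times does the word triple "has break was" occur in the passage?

2

Scanning the 60 overlapping trigram windows for "has break was":
  position 37–39: has break was
  position 53–55: has break was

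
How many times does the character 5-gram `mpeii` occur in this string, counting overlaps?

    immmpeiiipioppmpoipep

1

Sliding a length-5 window over the 21 characters (17 positions):
  position 4–8: mpeii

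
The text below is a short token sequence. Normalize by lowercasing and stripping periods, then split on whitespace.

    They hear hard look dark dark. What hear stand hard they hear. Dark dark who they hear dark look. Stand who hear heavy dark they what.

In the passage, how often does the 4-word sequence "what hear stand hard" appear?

1

Scanning the 23 overlapping 4-gram windows for "what hear stand hard":
  position 7–10: what hear stand hard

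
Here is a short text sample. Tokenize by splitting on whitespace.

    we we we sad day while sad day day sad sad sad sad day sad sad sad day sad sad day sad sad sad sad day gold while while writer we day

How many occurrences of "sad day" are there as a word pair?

6

Scanning the 31 overlapping bigram windows for "sad day":
  position 4–5: sad day
  position 7–8: sad day
  position 13–14: sad day
  position 17–18: sad day
  position 20–21: sad day
  position 25–26: sad day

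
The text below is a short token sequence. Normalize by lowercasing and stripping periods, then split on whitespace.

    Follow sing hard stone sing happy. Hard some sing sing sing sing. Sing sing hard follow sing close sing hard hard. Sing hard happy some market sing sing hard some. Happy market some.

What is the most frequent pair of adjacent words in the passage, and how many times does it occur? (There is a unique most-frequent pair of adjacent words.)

"sing sing", 6 times

Bigram frequencies (highest first):
  sing sing: 6
  sing hard: 5
  follow sing: 2
  hard some: 2
  hard stone: 1
  stone sing: 1
  … (15 more, each ≤ 1)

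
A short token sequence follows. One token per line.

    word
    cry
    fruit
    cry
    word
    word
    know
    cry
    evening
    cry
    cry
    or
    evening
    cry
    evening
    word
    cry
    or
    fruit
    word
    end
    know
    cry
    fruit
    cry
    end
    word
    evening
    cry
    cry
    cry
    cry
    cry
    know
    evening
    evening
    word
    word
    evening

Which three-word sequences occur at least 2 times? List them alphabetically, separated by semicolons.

Trigram counts meeting the condition (at least 2 times):
  cry cry cry: 3
  cry fruit cry: 2
  evening cry cry: 2

cry cry cry; cry fruit cry; evening cry cry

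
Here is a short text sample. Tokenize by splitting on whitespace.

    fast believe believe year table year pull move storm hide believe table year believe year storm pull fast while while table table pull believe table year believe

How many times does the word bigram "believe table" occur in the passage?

Scanning the 26 overlapping bigram windows for "believe table":
  position 11–12: believe table
  position 24–25: believe table

2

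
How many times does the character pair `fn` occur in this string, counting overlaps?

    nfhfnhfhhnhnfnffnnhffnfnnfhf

Sliding a length-2 window over the 28 characters (27 positions):
  position 4–5: fn
  position 13–14: fn
  position 16–17: fn
  position 21–22: fn
  position 23–24: fn

5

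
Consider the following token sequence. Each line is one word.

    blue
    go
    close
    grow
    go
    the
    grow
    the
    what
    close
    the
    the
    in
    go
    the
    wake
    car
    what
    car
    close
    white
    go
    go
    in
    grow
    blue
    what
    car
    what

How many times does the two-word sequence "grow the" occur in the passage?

1

Scanning the 28 overlapping bigram windows for "grow the":
  position 7–8: grow the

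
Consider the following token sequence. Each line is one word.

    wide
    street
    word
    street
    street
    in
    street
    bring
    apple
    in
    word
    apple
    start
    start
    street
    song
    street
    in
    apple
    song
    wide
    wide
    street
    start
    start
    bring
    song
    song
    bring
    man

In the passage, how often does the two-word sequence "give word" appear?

Scanning the 29 overlapping bigram windows for "give word":
  (none found)

0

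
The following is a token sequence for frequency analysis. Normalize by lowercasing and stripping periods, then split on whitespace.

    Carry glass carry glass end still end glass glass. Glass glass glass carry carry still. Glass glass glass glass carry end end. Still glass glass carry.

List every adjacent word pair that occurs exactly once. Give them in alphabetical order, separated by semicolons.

carry carry; carry end; carry still; end end; end glass; glass end; still end

Bigram counts meeting the condition (exactly once):
  carry carry: 1
  carry end: 1
  carry still: 1
  end end: 1
  end glass: 1
  glass end: 1
  still end: 1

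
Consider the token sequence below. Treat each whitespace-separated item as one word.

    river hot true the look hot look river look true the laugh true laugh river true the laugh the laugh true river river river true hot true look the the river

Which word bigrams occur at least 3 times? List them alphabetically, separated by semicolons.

Bigram counts meeting the condition (at least 3 times):
  the laugh: 3
  true the: 3

the laugh; true the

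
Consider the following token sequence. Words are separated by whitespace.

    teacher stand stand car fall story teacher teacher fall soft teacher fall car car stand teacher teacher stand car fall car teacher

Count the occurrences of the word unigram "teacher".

7

Scanning the 22 tokens for "teacher":
  position 1: teacher
  position 7: teacher
  position 8: teacher
  position 11: teacher
  position 16: teacher
  position 17: teacher
  position 22: teacher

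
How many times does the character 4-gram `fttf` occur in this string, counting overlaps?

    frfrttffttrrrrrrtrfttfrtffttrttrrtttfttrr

1

Sliding a length-4 window over the 41 characters (38 positions):
  position 19–22: fttf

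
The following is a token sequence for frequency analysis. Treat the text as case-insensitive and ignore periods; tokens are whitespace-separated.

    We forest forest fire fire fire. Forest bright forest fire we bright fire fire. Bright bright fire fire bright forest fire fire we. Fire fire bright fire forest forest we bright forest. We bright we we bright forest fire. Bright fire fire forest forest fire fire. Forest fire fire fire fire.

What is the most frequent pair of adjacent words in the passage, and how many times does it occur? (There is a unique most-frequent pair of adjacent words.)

"fire fire", 11 times

Bigram frequencies (highest first):
  fire fire: 11
  forest fire: 6
  fire forest: 4
  bright forest: 4
  we bright: 4
  bright fire: 4
  … (10 more, each ≤ 4)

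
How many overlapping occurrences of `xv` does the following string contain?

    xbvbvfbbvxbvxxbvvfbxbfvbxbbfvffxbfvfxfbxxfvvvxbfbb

Sliding a length-2 window over the 50 characters (49 positions):
  (no match at any position)

0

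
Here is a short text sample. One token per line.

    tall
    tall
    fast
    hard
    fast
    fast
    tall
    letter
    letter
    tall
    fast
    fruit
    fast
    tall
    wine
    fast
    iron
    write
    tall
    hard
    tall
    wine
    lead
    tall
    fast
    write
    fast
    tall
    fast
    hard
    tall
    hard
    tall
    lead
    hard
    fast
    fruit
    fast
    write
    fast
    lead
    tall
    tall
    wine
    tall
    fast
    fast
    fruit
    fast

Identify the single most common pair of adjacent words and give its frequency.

"tall fast", 5 times

Bigram frequencies (highest first):
  tall fast: 5
  fast tall: 3
  fast fruit: 3
  fruit fast: 3
  tall wine: 3
  hard tall: 3
  … (20 more, each ≤ 2)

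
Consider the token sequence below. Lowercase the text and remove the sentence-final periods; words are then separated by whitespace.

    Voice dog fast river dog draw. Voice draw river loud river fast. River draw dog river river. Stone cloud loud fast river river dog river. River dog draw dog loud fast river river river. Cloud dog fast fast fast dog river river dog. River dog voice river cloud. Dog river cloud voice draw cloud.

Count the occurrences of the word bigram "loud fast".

2

Scanning the 53 overlapping bigram windows for "loud fast":
  position 20–21: loud fast
  position 30–31: loud fast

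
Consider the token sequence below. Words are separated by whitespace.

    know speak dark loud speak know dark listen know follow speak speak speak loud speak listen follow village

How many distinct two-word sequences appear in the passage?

18 tokens → 17 bigram windows in total.
Repeated bigrams (each contributes count−1 duplicates):
  loud speak: 2
  speak speak: 2
2 duplicate windows → 17 − 2 = 15 distinct.

15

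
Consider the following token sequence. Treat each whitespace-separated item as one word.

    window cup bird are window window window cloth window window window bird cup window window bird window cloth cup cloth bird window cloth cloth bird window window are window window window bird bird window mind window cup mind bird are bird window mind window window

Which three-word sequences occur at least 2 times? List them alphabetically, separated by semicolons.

are window window; bird window cloth; bird window mind; cloth bird window; window mind window; window window bird; window window window

Trigram counts meeting the condition (at least 2 times):
  are window window: 2
  bird window cloth: 2
  bird window mind: 2
  cloth bird window: 2
  window mind window: 2
  window window bird: 3
  window window window: 3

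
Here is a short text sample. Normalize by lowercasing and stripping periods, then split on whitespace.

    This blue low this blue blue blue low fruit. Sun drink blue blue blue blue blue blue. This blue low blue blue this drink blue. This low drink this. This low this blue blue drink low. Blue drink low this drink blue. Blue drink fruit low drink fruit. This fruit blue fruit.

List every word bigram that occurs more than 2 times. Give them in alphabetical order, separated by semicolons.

Bigram counts meeting the condition (more than 2 times):
  blue blue: 10
  blue drink: 3
  blue low: 3
  blue this: 3
  drink blue: 3
  low this: 3
  this blue: 4

blue blue; blue drink; blue low; blue this; drink blue; low this; this blue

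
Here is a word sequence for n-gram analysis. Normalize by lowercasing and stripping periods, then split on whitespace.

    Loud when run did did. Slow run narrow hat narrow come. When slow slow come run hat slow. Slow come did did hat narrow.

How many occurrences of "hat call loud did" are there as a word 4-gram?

Scanning the 21 overlapping 4-gram windows for "hat call loud did":
  (none found)

0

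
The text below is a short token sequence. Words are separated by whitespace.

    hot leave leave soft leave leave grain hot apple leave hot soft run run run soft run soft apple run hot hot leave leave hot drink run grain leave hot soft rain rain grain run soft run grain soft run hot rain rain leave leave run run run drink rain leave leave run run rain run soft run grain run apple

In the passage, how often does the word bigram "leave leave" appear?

Scanning the 60 overlapping bigram windows for "leave leave":
  position 2–3: leave leave
  position 5–6: leave leave
  position 23–24: leave leave
  position 44–45: leave leave
  position 51–52: leave leave

5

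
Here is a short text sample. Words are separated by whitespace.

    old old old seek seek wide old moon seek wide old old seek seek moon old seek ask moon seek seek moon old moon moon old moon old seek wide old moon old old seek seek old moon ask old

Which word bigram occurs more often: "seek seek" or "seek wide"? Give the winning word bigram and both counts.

"seek seek" (4 vs 3)

"seek seek": 4 occurrences
"seek wide": 3 occurrences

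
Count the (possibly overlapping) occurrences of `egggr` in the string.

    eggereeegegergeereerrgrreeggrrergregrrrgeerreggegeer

Sliding a length-5 window over the 52 characters (48 positions):
  (no match at any position)

0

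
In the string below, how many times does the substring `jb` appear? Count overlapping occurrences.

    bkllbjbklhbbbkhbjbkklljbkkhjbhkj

Sliding a length-2 window over the 32 characters (31 positions):
  position 6–7: jb
  position 17–18: jb
  position 23–24: jb
  position 28–29: jb

4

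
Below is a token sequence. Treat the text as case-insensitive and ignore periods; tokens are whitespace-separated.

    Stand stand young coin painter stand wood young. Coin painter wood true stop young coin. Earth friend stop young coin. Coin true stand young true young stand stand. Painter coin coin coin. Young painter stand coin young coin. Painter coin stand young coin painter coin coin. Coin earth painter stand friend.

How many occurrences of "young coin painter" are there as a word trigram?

4

Scanning the 49 overlapping trigram windows for "young coin painter":
  position 3–5: young coin painter
  position 8–10: young coin painter
  position 37–39: young coin painter
  position 42–44: young coin painter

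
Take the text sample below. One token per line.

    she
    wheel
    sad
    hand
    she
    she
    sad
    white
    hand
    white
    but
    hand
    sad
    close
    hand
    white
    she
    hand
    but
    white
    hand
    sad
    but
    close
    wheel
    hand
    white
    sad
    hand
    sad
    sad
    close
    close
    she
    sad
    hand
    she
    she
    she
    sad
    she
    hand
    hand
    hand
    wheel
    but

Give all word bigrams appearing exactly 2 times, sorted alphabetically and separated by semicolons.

hand hand; hand she; sad close; she hand; white hand

Bigram counts meeting the condition (exactly 2 times):
  hand hand: 2
  hand she: 2
  sad close: 2
  she hand: 2
  white hand: 2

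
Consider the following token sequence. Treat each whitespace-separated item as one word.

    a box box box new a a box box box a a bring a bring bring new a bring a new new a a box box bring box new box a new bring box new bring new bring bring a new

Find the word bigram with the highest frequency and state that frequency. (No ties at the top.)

Bigram frequencies (highest first):
  box box: 5
  a box: 3
  box new: 3
  new a: 3
  a a: 3
  a bring: 3
  … (10 more, each ≤ 3)

"box box", 5 times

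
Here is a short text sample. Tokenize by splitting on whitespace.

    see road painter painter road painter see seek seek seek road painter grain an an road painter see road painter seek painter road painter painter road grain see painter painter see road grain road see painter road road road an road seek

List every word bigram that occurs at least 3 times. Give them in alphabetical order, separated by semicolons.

Bigram counts meeting the condition (at least 3 times):
  painter painter: 3
  painter road: 4
  painter see: 3
  road painter: 6
  see road: 3

painter painter; painter road; painter see; road painter; see road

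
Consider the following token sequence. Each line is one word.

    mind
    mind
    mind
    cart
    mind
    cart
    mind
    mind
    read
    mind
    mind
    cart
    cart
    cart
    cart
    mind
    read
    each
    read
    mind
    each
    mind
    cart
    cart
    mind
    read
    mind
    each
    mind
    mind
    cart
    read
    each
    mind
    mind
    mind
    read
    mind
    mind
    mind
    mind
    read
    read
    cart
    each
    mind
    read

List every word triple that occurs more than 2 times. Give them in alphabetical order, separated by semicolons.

Trigram counts meeting the condition (more than 2 times):
  mind mind cart: 3
  mind mind mind: 4
  mind mind read: 3
  mind read mind: 3

mind mind cart; mind mind mind; mind mind read; mind read mind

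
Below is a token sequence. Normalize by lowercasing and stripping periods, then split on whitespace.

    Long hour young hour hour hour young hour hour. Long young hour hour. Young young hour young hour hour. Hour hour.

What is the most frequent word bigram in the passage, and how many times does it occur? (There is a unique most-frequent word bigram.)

Bigram frequencies (highest first):
  hour hour: 7
  young hour: 5
  hour young: 4
  long hour: 1
  hour long: 1
  long young: 1
  … (1 more, each ≤ 1)

"hour hour", 7 times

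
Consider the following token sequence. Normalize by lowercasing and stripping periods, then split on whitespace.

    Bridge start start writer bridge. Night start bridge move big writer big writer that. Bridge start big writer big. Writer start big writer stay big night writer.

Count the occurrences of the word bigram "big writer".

Scanning the 26 overlapping bigram windows for "big writer":
  position 10–11: big writer
  position 12–13: big writer
  position 17–18: big writer
  position 19–20: big writer
  position 22–23: big writer

5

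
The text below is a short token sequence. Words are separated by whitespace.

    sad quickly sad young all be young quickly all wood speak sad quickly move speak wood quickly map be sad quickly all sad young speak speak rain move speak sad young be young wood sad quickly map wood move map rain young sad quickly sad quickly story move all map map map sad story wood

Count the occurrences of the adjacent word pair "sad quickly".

6

Scanning the 54 overlapping bigram windows for "sad quickly":
  position 1–2: sad quickly
  position 12–13: sad quickly
  position 20–21: sad quickly
  position 35–36: sad quickly
  position 43–44: sad quickly
  position 45–46: sad quickly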